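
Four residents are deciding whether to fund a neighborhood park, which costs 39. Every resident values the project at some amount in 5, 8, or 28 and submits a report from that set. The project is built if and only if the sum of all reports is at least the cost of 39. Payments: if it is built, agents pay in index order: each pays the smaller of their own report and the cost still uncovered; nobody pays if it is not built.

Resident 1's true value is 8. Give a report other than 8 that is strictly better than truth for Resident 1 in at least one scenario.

Suppose Resident 2 reports 5, Resident 3 reports 5 and Resident 4 reports 28.
Report 8: project built, pays 8, utility 8 - 8 = 0.
Report 5: project built, pays 5, utility 8 - 5 = 3.
So reporting 5 beats truth here (3 > 0).

5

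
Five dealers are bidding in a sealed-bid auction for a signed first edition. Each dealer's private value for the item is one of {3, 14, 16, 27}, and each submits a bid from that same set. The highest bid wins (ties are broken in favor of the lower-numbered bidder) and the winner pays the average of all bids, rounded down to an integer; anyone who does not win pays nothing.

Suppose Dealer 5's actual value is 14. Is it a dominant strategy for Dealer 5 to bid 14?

No

Consider the case where Dealer 1 bids 3, Dealer 2 bids 3, Dealer 3 bids 3 and Dealer 4 bids 14.
Truthful bid 14: loses, pays 0, utility 0.
Bid 16 instead: wins, pays 7, utility 14 - 7 = 7.
Since 7 > 0, bidding 16 is strictly better here, so truthful bidding is not dominant.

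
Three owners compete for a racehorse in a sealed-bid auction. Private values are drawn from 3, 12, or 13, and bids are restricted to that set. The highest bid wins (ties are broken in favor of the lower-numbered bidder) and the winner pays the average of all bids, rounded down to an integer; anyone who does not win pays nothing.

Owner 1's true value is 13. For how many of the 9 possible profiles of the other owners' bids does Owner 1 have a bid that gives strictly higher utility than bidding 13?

1

Others bid (3, 3): truth gives 7; bid 3 gives 10 > 7. Violating.
Others bid (3, 12): truth gives 4; no alternative beats it.
Others bid (3, 13): truth gives 4; no alternative beats it.
(Checking all 9 profiles: 1 has a profitable deviation, 8 do not.)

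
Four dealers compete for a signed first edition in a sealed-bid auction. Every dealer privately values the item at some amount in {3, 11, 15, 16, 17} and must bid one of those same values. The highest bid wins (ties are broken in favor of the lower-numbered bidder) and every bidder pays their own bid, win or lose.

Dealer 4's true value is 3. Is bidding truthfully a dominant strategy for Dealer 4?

Check each profile of the others' bids and compare truth against every alternative bid.
Others bid (3, 3, 11): truth gives -3, best alternative gives -11.
Others bid (3, 3, 15): truth gives -3, best alternative gives -11.
Others bid (3, 3, 16): truth gives -3, best alternative gives -11.
Others bid (3, 3, 17): truth gives -3, best alternative gives -11.
Others bid (3, 11, 3): truth gives -3, best alternative gives -11.
Others bid (3, 11, 11): truth gives -3, best alternative gives -11.
(Remaining 119 profiles checked similarly; truth is weakly best in each.)
In every case the truthful bid is at least as good as any alternative, so it is a dominant strategy.

Yes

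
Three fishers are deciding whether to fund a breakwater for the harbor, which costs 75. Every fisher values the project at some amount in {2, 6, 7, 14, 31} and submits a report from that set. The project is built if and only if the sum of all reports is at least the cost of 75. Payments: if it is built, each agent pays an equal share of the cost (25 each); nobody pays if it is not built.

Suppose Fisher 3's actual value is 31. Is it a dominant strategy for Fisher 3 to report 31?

Yes

Check each profile of the others' reports and compare truth against every alternative report.
Others report (14, 31): truth gives 6, best alternative gives 0.
Others report (31, 14): truth gives 6, best alternative gives 0.
Others report (31, 31): truth gives 6, best alternative gives 6.
Others report (2, 2): truth gives 0, best alternative gives 0.
Others report (2, 6): truth gives 0, best alternative gives 0.
Others report (2, 7): truth gives 0, best alternative gives 0.
(Remaining 19 profiles checked similarly; truth is weakly best in each.)
In every case the truthful report is at least as good as any alternative, so it is a dominant strategy.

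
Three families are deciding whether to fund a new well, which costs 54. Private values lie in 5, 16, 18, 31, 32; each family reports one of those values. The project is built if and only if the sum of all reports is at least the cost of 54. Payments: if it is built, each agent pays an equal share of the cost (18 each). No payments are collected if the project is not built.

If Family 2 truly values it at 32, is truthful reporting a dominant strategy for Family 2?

Check each profile of the others' reports and compare truth against every alternative report.
Others report (5, 18): truth gives 14, best alternative gives 14.
Others report (5, 31): truth gives 14, best alternative gives 14.
Others report (5, 32): truth gives 14, best alternative gives 14.
Others report (16, 16): truth gives 14, best alternative gives 14.
Others report (16, 18): truth gives 14, best alternative gives 14.
Others report (16, 31): truth gives 14, best alternative gives 14.
(Remaining 19 profiles checked similarly; truth is weakly best in each.)
In every case the truthful report is at least as good as any alternative, so it is a dominant strategy.

Yes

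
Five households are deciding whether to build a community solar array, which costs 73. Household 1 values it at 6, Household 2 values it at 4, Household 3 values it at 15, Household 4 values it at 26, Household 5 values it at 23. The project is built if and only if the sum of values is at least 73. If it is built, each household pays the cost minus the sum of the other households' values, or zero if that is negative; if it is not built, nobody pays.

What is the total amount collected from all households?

69

Total value 74 ≥ cost 73, so it is built.
Household 1: others sum to 68; max(0, 73 - 68) = 5.
Household 2: others sum to 70; max(0, 73 - 70) = 3.
Household 3: others sum to 59; max(0, 73 - 59) = 14.
Household 4: others sum to 48; max(0, 73 - 48) = 25.
Household 5: others sum to 51; max(0, 73 - 51) = 22.
Total collected = 5 + 3 + 14 + 25 + 22 = 69.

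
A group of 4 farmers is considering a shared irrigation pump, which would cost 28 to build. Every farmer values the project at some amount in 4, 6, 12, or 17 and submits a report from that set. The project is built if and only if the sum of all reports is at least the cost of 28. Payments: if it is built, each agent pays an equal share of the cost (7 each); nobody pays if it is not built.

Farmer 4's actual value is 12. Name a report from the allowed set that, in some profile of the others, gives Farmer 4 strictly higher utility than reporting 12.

Suppose Farmer 1 reports 4, Farmer 2 reports 4 and Farmer 3 reports 4.
Report 12: project not built, utility 0.
Report 17: project built, pays 7, utility 12 - 7 = 5.
So reporting 17 beats truth here (5 > 0).

17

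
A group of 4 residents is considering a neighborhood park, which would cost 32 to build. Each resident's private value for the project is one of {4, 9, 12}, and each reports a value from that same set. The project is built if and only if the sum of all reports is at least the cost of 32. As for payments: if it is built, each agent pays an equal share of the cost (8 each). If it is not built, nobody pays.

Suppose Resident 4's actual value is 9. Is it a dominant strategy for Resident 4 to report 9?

No

Consider the case where Resident 1 reports 4, Resident 2 reports 4 and Resident 3 reports 12.
Truthful report 9: project not built, utility 0.
Report 12 instead: project built, pays 8, utility 9 - 8 = 1.
Since 1 > 0, reporting 12 is strictly better here, so truthful reporting is not dominant.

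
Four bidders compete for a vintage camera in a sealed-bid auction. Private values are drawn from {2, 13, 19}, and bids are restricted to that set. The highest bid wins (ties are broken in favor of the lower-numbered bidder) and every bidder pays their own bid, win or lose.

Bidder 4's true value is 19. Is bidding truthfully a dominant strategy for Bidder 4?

Consider the case where Bidder 1 bids 2, Bidder 2 bids 2 and Bidder 3 bids 2.
Truthful bid 19: wins, pays 19, utility 19 - 19 = 0.
Bid 13 instead: wins, pays 13, utility 19 - 13 = 6.
Since 6 > 0, bidding 13 is strictly better here, so truthful bidding is not dominant.

No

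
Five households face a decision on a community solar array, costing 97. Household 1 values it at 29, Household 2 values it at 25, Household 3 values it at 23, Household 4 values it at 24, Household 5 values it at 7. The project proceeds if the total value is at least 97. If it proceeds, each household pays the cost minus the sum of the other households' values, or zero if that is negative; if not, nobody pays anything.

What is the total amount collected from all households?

Total value 108 ≥ cost 97, so it is built.
Household 1: others sum to 79; max(0, 97 - 79) = 18.
Household 2: others sum to 83; max(0, 97 - 83) = 14.
Household 3: others sum to 85; max(0, 97 - 85) = 12.
Household 4: others sum to 84; max(0, 97 - 84) = 13.
Household 5: others sum to 101; max(0, 97 - 101) = 0.
Total collected = 18 + 14 + 12 + 13 + 0 = 57.

57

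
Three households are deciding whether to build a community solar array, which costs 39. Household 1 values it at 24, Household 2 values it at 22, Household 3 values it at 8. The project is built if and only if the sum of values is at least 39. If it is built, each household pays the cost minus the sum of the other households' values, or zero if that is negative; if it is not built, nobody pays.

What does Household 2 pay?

7

Total value 54 ≥ cost 39, so the project is built.
The other households' values sum to 32.
Cost minus that sum is 39 - 32 = 7.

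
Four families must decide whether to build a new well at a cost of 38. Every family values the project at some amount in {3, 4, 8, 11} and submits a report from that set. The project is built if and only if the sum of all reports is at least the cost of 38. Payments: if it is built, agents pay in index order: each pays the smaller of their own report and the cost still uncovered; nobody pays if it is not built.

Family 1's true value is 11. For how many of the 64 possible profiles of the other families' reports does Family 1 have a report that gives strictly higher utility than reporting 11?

Others report (8, 11, 11): truth gives 0; report 8 gives 3 > 0. Violating.
Others report (11, 8, 11): truth gives 0; report 8 gives 3 > 0. Violating.
Others report (11, 11, 8): truth gives 0; report 8 gives 3 > 0. Violating.
Others report (11, 11, 11): truth gives 0; report 8 gives 3 > 0. Violating.
Others report (3, 3, 3): truth gives 0; no alternative beats it.
Others report (3, 3, 4): truth gives 0; no alternative beats it.
(Checking all 64 profiles: 4 have a profitable deviation, 60 do not.)

4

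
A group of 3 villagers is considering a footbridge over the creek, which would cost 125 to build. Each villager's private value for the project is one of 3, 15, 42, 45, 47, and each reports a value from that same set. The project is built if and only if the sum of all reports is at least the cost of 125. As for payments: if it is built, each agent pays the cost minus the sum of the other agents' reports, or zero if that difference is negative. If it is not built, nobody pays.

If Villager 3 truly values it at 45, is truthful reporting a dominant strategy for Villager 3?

Yes

Check each profile of the others' reports and compare truth against every alternative report.
Others report (47, 47): truth gives 14, best alternative gives 14.
Others report (45, 47): truth gives 12, best alternative gives 12.
Others report (47, 45): truth gives 12, best alternative gives 12.
Others report (45, 45): truth gives 10, best alternative gives 10.
Others report (42, 47): truth gives 9, best alternative gives 9.
Others report (47, 42): truth gives 9, best alternative gives 9.
(Remaining 19 profiles checked similarly; truth is weakly best in each.)
In every case the truthful report is at least as good as any alternative, so it is a dominant strategy.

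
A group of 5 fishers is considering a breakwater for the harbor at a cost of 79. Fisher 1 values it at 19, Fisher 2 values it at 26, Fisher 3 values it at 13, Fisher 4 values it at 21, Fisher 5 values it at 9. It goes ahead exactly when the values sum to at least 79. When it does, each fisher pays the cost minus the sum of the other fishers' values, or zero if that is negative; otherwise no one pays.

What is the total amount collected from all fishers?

43

Total value 88 ≥ cost 79, so it is built.
Fisher 1: others sum to 69; max(0, 79 - 69) = 10.
Fisher 2: others sum to 62; max(0, 79 - 62) = 17.
Fisher 3: others sum to 75; max(0, 79 - 75) = 4.
Fisher 4: others sum to 67; max(0, 79 - 67) = 12.
Fisher 5: others sum to 79; max(0, 79 - 79) = 0.
Total collected = 10 + 17 + 4 + 12 + 0 = 43.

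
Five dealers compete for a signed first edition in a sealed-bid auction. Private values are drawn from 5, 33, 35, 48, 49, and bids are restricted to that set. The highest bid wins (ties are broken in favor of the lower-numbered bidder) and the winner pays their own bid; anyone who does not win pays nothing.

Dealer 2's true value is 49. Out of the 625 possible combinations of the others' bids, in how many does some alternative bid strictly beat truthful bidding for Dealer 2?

Others bid (5, 5, 5, 5): truth gives 0; bid 33 gives 16 > 0. Violating.
Others bid (5, 5, 5, 33): truth gives 0; bid 33 gives 16 > 0. Violating.
Others bid (5, 5, 5, 35): truth gives 0; bid 35 gives 14 > 0. Violating.
Others bid (5, 5, 5, 48): truth gives 0; bid 48 gives 1 > 0. Violating.
Others bid (5, 5, 5, 49): truth gives 0; no alternative beats it.
Others bid (5, 5, 33, 49): truth gives 0; no alternative beats it.
(Checking all 625 profiles: 192 have a profitable deviation, 433 do not.)

192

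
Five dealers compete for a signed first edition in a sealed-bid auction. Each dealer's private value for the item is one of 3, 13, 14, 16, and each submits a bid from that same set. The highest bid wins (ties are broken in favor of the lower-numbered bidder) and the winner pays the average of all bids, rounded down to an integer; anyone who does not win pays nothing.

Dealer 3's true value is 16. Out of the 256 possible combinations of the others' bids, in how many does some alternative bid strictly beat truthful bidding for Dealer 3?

4

Others bid (3, 3, 14, 14): truth gives 6; bid 14 gives 7 > 6. Violating.
Others bid (3, 13, 14, 14): truth gives 4; bid 14 gives 5 > 4. Violating.
Others bid (13, 3, 14, 14): truth gives 4; bid 14 gives 5 > 4. Violating.
Others bid (13, 13, 14, 14): truth gives 2; bid 14 gives 3 > 2. Violating.
Others bid (3, 3, 3, 3): truth gives 11; no alternative beats it.
Others bid (3, 3, 3, 13): truth gives 9; no alternative beats it.
(Checking all 256 profiles: 4 have a profitable deviation, 252 do not.)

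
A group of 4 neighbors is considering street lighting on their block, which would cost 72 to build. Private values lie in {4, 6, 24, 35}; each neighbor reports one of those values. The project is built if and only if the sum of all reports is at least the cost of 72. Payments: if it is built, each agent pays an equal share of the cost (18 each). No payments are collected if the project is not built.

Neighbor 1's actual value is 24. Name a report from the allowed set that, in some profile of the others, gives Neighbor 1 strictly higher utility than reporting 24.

Suppose Neighbor 2 reports 4, Neighbor 3 reports 4 and Neighbor 4 reports 35.
Report 24: project not built, utility 0.
Report 35: project built, pays 18, utility 24 - 18 = 6.
So reporting 35 beats truth here (6 > 0).

35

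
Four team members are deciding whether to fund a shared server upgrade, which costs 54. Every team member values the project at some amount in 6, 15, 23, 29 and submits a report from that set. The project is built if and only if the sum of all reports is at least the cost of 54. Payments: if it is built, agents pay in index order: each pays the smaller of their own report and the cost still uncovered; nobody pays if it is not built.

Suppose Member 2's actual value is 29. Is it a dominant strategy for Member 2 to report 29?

No

Consider the case where Member 1 reports 6, Member 3 reports 6 and Member 4 reports 23.
Truthful report 29: project built, pays 29, utility 29 - 29 = 0.
Report 23 instead: project built, pays 23, utility 29 - 23 = 6.
Since 6 > 0, reporting 23 is strictly better here, so truthful reporting is not dominant.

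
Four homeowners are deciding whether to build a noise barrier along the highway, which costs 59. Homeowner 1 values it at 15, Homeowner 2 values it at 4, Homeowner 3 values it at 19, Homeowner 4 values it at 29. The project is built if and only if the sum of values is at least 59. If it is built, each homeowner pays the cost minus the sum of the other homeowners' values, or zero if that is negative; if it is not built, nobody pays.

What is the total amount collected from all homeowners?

39

Total value 67 ≥ cost 59, so it is built.
Homeowner 1: others sum to 52; max(0, 59 - 52) = 7.
Homeowner 2: others sum to 63; max(0, 59 - 63) = 0.
Homeowner 3: others sum to 48; max(0, 59 - 48) = 11.
Homeowner 4: others sum to 38; max(0, 59 - 38) = 21.
Total collected = 7 + 0 + 11 + 21 = 39.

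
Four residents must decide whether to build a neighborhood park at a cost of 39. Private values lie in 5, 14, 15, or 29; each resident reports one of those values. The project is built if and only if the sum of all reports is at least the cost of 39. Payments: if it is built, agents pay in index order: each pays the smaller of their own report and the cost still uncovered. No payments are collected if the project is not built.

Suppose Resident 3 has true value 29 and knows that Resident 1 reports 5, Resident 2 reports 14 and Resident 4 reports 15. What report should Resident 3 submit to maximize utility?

Report 5: project built, pays 5, utility 29 - 5 = 24.
Report 14: project built, pays 14, utility 29 - 14 = 15.
Report 15: project built, pays 15, utility 29 - 15 = 14.
Report 29: project built, pays 20, utility 29 - 20 = 9.
The best choice is 5 with utility 24.

5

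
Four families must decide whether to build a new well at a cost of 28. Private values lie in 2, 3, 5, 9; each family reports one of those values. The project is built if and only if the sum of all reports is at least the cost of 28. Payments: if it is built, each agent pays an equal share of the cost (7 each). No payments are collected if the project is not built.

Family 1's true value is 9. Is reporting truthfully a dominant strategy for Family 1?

Check each profile of the others' reports and compare truth against every alternative report.
Others report (2, 9, 9): truth gives 2, best alternative gives 0.
Others report (3, 9, 9): truth gives 2, best alternative gives 0.
Others report (5, 5, 9): truth gives 2, best alternative gives 0.
Others report (5, 9, 5): truth gives 2, best alternative gives 0.
Others report (9, 2, 9): truth gives 2, best alternative gives 0.
Others report (9, 3, 9): truth gives 2, best alternative gives 0.
(Remaining 58 profiles checked similarly; truth is weakly best in each.)
In every case the truthful report is at least as good as any alternative, so it is a dominant strategy.

Yes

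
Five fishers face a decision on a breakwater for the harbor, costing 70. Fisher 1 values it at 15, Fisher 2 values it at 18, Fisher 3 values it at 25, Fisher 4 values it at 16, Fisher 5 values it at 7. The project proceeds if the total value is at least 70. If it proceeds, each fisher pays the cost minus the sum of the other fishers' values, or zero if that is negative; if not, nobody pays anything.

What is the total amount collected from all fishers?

Total value 81 ≥ cost 70, so it is built.
Fisher 1: others sum to 66; max(0, 70 - 66) = 4.
Fisher 2: others sum to 63; max(0, 70 - 63) = 7.
Fisher 3: others sum to 56; max(0, 70 - 56) = 14.
Fisher 4: others sum to 65; max(0, 70 - 65) = 5.
Fisher 5: others sum to 74; max(0, 70 - 74) = 0.
Total collected = 4 + 7 + 14 + 5 + 0 = 30.

30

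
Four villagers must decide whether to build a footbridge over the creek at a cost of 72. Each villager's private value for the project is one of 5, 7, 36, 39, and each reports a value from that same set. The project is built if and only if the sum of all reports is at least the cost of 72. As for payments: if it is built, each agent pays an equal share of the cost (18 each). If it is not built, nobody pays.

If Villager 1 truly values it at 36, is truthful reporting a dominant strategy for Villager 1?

Check each profile of the others' reports and compare truth against every alternative report.
Others report (5, 5, 36): truth gives 18, best alternative gives 18.
Others report (5, 5, 39): truth gives 18, best alternative gives 18.
Others report (5, 7, 36): truth gives 18, best alternative gives 18.
Others report (5, 7, 39): truth gives 18, best alternative gives 18.
Others report (5, 36, 5): truth gives 18, best alternative gives 18.
Others report (5, 36, 7): truth gives 18, best alternative gives 18.
(Remaining 58 profiles checked similarly; truth is weakly best in each.)
In every case the truthful report is at least as good as any alternative, so it is a dominant strategy.

Yes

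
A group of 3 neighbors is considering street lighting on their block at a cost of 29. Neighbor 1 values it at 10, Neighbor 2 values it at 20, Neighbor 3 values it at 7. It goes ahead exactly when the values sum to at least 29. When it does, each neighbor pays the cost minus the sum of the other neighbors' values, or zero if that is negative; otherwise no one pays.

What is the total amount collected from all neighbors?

Total value 37 ≥ cost 29, so it is built.
Neighbor 1: others sum to 27; max(0, 29 - 27) = 2.
Neighbor 2: others sum to 17; max(0, 29 - 17) = 12.
Neighbor 3: others sum to 30; max(0, 29 - 30) = 0.
Total collected = 2 + 12 + 0 = 14.

14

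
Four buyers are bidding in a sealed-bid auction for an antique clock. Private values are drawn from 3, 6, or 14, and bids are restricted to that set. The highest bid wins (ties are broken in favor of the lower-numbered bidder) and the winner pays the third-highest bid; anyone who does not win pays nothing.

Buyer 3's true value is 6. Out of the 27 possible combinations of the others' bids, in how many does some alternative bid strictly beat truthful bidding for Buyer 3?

Others bid (3, 3, 14): truth gives 0; bid 14 gives 3 > 0. Violating.
Others bid (3, 6, 3): truth gives 0; bid 14 gives 3 > 0. Violating.
Others bid (6, 3, 3): truth gives 0; bid 14 gives 3 > 0. Violating.
Others bid (3, 3, 3): truth gives 3; no alternative beats it.
Others bid (3, 3, 6): truth gives 3; no alternative beats it.
(Checking all 27 profiles: 3 have a profitable deviation, 24 do not.)

3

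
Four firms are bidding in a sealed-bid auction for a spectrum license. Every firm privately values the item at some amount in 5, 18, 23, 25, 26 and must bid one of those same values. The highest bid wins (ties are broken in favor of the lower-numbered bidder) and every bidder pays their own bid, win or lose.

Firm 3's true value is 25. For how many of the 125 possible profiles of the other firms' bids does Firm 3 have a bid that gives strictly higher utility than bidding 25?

101

Others bid (5, 5, 5): truth gives 0; bid 18 gives 7 > 0. Violating.
Others bid (5, 5, 18): truth gives 0; bid 18 gives 7 > 0. Violating.
Others bid (5, 5, 23): truth gives 0; bid 23 gives 2 > 0. Violating.
Others bid (5, 5, 26): truth gives -25; bid 26 gives -1 > -25. Violating.
Others bid (5, 5, 25): truth gives 0; no alternative beats it.
Others bid (5, 18, 25): truth gives 0; no alternative beats it.
(Checking all 125 profiles: 101 have a profitable deviation, 24 do not.)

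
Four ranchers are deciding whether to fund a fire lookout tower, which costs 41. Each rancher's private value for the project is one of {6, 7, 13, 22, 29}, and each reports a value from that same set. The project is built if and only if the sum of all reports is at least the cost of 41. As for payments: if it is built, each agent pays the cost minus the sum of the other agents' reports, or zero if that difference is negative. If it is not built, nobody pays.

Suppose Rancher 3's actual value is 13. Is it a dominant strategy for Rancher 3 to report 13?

Yes

Check each profile of the others' reports and compare truth against every alternative report.
Others report (6, 6, 29): truth gives 13, best alternative gives 13.
Others report (6, 7, 29): truth gives 13, best alternative gives 13.
Others report (6, 13, 22): truth gives 13, best alternative gives 13.
Others report (6, 13, 29): truth gives 13, best alternative gives 13.
Others report (6, 22, 13): truth gives 13, best alternative gives 13.
Others report (6, 22, 22): truth gives 13, best alternative gives 13.
(Remaining 119 profiles checked similarly; truth is weakly best in each.)
In every case the truthful report is at least as good as any alternative, so it is a dominant strategy.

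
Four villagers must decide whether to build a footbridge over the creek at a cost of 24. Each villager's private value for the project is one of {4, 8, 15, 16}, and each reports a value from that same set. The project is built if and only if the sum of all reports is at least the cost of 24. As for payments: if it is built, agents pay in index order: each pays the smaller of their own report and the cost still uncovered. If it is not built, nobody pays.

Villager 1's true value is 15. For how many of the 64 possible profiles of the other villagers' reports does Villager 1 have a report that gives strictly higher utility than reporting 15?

Others report (4, 4, 8): truth gives 0; report 8 gives 7 > 0. Violating.
Others report (4, 4, 15): truth gives 0; report 4 gives 11 > 0. Violating.
Others report (4, 4, 16): truth gives 0; report 4 gives 11 > 0. Violating.
Others report (4, 8, 4): truth gives 0; report 8 gives 7 > 0. Violating.
Others report (4, 4, 4): truth gives 0; no alternative beats it.
(Checking all 64 profiles: 63 have a profitable deviation, 1 does not.)

63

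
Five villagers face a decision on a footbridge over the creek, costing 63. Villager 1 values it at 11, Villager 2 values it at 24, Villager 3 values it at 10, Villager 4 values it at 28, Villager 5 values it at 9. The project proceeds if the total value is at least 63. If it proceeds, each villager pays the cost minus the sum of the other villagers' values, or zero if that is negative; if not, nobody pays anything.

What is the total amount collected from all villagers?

14

Total value 82 ≥ cost 63, so it is built.
Villager 1: others sum to 71; max(0, 63 - 71) = 0.
Villager 2: others sum to 58; max(0, 63 - 58) = 5.
Villager 3: others sum to 72; max(0, 63 - 72) = 0.
Villager 4: others sum to 54; max(0, 63 - 54) = 9.
Villager 5: others sum to 73; max(0, 63 - 73) = 0.
Total collected = 0 + 5 + 0 + 9 + 0 = 14.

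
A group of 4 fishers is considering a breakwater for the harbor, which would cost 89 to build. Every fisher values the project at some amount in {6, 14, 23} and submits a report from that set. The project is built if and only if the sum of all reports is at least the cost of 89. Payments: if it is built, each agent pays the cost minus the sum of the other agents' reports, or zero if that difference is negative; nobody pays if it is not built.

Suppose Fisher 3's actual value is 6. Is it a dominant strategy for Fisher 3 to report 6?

Yes

Check each profile of the others' reports and compare truth against every alternative report.
Others report (6, 6, 6): truth gives 0, best alternative gives 0.
Others report (6, 6, 14): truth gives 0, best alternative gives 0.
Others report (6, 6, 23): truth gives 0, best alternative gives 0.
Others report (6, 14, 6): truth gives 0, best alternative gives 0.
Others report (6, 14, 14): truth gives 0, best alternative gives 0.
Others report (6, 14, 23): truth gives 0, best alternative gives 0.
(Remaining 21 profiles checked similarly; truth is weakly best in each.)
In every case the truthful report is at least as good as any alternative, so it is a dominant strategy.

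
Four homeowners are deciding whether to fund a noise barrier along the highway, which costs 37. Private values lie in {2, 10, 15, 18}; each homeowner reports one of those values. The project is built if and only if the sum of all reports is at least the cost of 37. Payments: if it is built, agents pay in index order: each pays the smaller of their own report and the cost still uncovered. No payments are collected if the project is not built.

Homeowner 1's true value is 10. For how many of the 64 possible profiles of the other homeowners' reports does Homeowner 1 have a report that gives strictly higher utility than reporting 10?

35

Others report (2, 15, 18): truth gives 0; report 2 gives 8 > 0. Violating.
Others report (2, 18, 15): truth gives 0; report 2 gives 8 > 0. Violating.
Others report (2, 18, 18): truth gives 0; report 2 gives 8 > 0. Violating.
Others report (10, 10, 15): truth gives 0; report 2 gives 8 > 0. Violating.
Others report (2, 2, 2): truth gives 0; no alternative beats it.
Others report (2, 2, 10): truth gives 0; no alternative beats it.
(Checking all 64 profiles: 35 have a profitable deviation, 29 do not.)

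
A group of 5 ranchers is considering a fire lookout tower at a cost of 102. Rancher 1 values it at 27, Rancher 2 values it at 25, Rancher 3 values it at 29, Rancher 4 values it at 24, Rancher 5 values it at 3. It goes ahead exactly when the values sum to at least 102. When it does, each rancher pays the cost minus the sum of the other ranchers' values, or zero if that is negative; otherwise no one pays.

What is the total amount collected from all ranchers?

81

Total value 108 ≥ cost 102, so it is built.
Rancher 1: others sum to 81; max(0, 102 - 81) = 21.
Rancher 2: others sum to 83; max(0, 102 - 83) = 19.
Rancher 3: others sum to 79; max(0, 102 - 79) = 23.
Rancher 4: others sum to 84; max(0, 102 - 84) = 18.
Rancher 5: others sum to 105; max(0, 102 - 105) = 0.
Total collected = 21 + 19 + 23 + 18 + 0 = 81.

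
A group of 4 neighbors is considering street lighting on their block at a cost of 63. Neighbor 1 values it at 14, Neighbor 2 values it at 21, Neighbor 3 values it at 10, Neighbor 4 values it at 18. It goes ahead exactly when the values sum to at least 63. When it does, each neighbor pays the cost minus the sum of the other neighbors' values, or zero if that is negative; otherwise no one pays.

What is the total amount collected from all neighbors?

63

Total value 63 ≥ cost 63, so it is built.
Neighbor 1: others sum to 49; max(0, 63 - 49) = 14.
Neighbor 2: others sum to 42; max(0, 63 - 42) = 21.
Neighbor 3: others sum to 53; max(0, 63 - 53) = 10.
Neighbor 4: others sum to 45; max(0, 63 - 45) = 18.
Total collected = 14 + 21 + 10 + 18 = 63.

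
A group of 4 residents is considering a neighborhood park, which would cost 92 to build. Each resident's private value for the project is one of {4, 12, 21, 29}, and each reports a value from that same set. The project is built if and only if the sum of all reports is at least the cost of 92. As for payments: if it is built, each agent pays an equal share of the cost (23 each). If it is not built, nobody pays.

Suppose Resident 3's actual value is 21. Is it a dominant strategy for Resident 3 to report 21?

Consider the case where Resident 1 reports 21, Resident 2 reports 21 and Resident 4 reports 29.
Truthful report 21: project built, pays 23, utility 21 - 23 = -2.
Report 4 instead: project not built, utility 0.
Since 0 > -2, reporting 4 is strictly better here, so truthful reporting is not dominant.

No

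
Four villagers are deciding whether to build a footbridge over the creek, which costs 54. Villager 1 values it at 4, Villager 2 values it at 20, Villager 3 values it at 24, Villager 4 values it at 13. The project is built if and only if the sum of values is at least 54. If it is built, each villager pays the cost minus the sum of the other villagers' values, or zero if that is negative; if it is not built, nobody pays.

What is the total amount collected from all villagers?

Total value 61 ≥ cost 54, so it is built.
Villager 1: others sum to 57; max(0, 54 - 57) = 0.
Villager 2: others sum to 41; max(0, 54 - 41) = 13.
Villager 3: others sum to 37; max(0, 54 - 37) = 17.
Villager 4: others sum to 48; max(0, 54 - 48) = 6.
Total collected = 0 + 13 + 17 + 6 = 36.

36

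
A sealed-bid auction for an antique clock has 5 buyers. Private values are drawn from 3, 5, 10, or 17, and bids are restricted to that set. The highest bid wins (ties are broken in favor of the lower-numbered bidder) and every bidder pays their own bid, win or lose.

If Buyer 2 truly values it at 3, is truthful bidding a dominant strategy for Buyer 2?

Consider the case where Buyer 1 bids 3, Buyer 3 bids 3, Buyer 4 bids 3 and Buyer 5 bids 3.
Truthful bid 3: loses but pays 3, utility -3.
Bid 5 instead: wins, pays 5, utility 3 - 5 = -2.
Since -2 > -3, bidding 5 is strictly better here, so truthful bidding is not dominant.

No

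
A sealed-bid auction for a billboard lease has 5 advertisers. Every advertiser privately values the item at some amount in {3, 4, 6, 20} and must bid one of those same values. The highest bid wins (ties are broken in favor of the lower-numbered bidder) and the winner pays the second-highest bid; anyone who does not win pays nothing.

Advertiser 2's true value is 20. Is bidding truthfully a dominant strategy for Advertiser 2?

Check each profile of the others' bids and compare truth against every alternative bid.
Others bid (6, 3, 3, 3): truth gives 14, best alternative gives 0.
Others bid (6, 3, 3, 4): truth gives 14, best alternative gives 0.
Others bid (6, 3, 3, 6): truth gives 14, best alternative gives 0.
Others bid (6, 3, 4, 3): truth gives 14, best alternative gives 0.
Others bid (6, 3, 4, 4): truth gives 14, best alternative gives 0.
Others bid (6, 3, 4, 6): truth gives 14, best alternative gives 0.
(Remaining 250 profiles checked similarly; truth is weakly best in each.)
In every case the truthful bid is at least as good as any alternative, so it is a dominant strategy.

Yes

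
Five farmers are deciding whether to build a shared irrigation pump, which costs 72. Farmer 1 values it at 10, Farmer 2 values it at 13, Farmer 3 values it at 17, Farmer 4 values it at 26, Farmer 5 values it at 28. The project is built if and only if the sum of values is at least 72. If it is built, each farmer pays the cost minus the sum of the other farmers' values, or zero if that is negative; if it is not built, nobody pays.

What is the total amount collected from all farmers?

10

Total value 94 ≥ cost 72, so it is built.
Farmer 1: others sum to 84; max(0, 72 - 84) = 0.
Farmer 2: others sum to 81; max(0, 72 - 81) = 0.
Farmer 3: others sum to 77; max(0, 72 - 77) = 0.
Farmer 4: others sum to 68; max(0, 72 - 68) = 4.
Farmer 5: others sum to 66; max(0, 72 - 66) = 6.
Total collected = 0 + 0 + 0 + 4 + 6 = 10.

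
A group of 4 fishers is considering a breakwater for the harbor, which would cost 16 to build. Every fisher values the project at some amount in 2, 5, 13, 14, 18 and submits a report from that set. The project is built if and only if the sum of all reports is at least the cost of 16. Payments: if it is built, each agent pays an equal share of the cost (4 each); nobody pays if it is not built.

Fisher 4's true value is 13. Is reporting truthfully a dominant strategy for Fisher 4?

Yes

Check each profile of the others' reports and compare truth against every alternative report.
Others report (2, 2, 2): truth gives 9, best alternative gives 9.
Others report (2, 2, 5): truth gives 9, best alternative gives 9.
Others report (2, 2, 13): truth gives 9, best alternative gives 9.
Others report (2, 2, 14): truth gives 9, best alternative gives 9.
Others report (2, 2, 18): truth gives 9, best alternative gives 9.
Others report (2, 5, 2): truth gives 9, best alternative gives 9.
(Remaining 119 profiles checked similarly; truth is weakly best in each.)
In every case the truthful report is at least as good as any alternative, so it is a dominant strategy.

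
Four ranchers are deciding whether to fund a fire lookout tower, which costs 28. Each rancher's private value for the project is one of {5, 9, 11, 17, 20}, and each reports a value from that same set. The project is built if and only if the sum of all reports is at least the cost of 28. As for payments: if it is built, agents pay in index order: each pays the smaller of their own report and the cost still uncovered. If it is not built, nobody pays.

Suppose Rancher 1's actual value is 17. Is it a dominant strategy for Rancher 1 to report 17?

Consider the case where Rancher 2 reports 5, Rancher 3 reports 5 and Rancher 4 reports 9.
Truthful report 17: project built, pays 17, utility 17 - 17 = 0.
Report 9 instead: project built, pays 9, utility 17 - 9 = 8.
Since 8 > 0, reporting 9 is strictly better here, so truthful reporting is not dominant.

No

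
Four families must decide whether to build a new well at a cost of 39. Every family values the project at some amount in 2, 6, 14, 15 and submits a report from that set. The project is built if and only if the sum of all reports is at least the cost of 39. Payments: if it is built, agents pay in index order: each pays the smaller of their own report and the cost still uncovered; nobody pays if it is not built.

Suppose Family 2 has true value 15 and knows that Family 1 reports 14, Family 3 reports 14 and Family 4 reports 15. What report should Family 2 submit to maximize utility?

2

Report 2: project built, pays 2, utility 15 - 2 = 13.
Report 6: project built, pays 6, utility 15 - 6 = 9.
Report 14: project built, pays 14, utility 15 - 14 = 1.
Report 15: project built, pays 15, utility 15 - 15 = 0.
The best choice is 2 with utility 13.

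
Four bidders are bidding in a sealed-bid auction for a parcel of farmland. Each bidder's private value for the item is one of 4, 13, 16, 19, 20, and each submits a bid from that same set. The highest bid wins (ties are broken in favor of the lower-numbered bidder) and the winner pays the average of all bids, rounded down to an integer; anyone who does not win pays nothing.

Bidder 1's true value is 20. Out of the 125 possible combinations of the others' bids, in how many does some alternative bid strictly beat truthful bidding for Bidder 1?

39

Others bid (4, 4, 4): truth gives 12; bid 4 gives 16 > 12. Violating.
Others bid (4, 4, 13): truth gives 10; bid 13 gives 12 > 10. Violating.
Others bid (4, 4, 16): truth gives 9; bid 16 gives 10 > 9. Violating.
Others bid (4, 13, 4): truth gives 10; bid 13 gives 12 > 10. Violating.
Others bid (4, 4, 19): truth gives 9; no alternative beats it.
Others bid (4, 4, 20): truth gives 8; no alternative beats it.
(Checking all 125 profiles: 39 have a profitable deviation, 86 do not.)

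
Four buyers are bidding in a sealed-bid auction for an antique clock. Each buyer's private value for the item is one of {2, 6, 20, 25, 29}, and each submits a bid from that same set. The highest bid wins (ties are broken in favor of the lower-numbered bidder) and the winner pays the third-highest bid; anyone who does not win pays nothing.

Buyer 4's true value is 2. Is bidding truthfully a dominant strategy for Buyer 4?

Yes

Check each profile of the others' bids and compare truth against every alternative bid.
Others bid (2, 2, 2): truth gives 0, best alternative gives 0.
Others bid (2, 2, 6): truth gives 0, best alternative gives 0.
Others bid (2, 2, 20): truth gives 0, best alternative gives 0.
Others bid (2, 2, 25): truth gives 0, best alternative gives 0.
Others bid (2, 2, 29): truth gives 0, best alternative gives 0.
Others bid (2, 6, 2): truth gives 0, best alternative gives 0.
(Remaining 119 profiles checked similarly; truth is weakly best in each.)
In every case the truthful bid is at least as good as any alternative, so it is a dominant strategy.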